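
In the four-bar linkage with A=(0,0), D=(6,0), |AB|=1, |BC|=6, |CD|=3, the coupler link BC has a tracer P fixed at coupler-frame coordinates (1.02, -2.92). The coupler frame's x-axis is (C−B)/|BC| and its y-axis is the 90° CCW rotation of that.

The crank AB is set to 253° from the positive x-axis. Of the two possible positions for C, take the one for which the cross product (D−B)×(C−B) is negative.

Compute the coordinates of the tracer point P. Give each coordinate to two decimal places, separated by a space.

A=(0,0), D=(6.00,0)
B = A + 1.00·(cos253°, sin253°) = (-0.2924, -0.9563)
|BD| = 6.3646
circle(B,6.00) ∩ circle(D,3.00): a=5.3034, h=2.8060
  candidates: C₊=(4.5292,2.6147) cross=17.859; C₋=(5.3724,-2.9336) cross=-17.859
  mode - wants cross < 0 → take C=(5.3724,-2.9336) (cross=-17.859)
ex = (C−B)/|BC| = (0.9441,-0.3296); ey = (0.3296,0.9441)
P = B + 1.02·ex + -2.92·ey = (-0.2917,-4.0493)

-0.29 -4.05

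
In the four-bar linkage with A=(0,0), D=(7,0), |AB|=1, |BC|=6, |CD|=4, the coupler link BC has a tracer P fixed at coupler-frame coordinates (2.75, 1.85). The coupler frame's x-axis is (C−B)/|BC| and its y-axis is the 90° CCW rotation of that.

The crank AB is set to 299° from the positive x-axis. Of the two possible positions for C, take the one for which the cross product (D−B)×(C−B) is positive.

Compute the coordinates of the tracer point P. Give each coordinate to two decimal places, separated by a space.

A=(0,0), D=(7.00,0)
B = A + 1.00·(cos299°, sin299°) = (0.4848, -0.8746)
|BD| = 6.5736
circle(B,6.00) ∩ circle(D,4.00): a=4.8080, h=3.5892
  candidates: C₊=(4.7726,3.3224) cross=23.594; C₋=(5.7277,-3.7922) cross=-23.594
  mode + wants cross > 0 → take C=(4.7726,3.3224) (cross=23.594)
ex = (C−B)/|BC| = (0.7146,0.6995); ey = (-0.6995,0.7146)
P = B + 2.75·ex + 1.85·ey = (1.1559,2.3711)

1.16 2.37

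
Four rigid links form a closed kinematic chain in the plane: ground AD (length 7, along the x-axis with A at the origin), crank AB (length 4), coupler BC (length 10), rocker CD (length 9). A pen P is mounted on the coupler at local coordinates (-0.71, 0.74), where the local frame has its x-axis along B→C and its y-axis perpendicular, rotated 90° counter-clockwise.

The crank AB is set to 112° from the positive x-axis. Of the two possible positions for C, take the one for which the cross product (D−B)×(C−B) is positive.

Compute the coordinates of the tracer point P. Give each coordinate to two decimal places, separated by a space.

A=(0,0), D=(7.00,0)
B = A + 4.00·(cos112°, sin112°) = (-1.4984, 3.7087)
|BD| = 9.2724
circle(B,10.00) ∩ circle(D,9.00): a=5.6608, h=8.2435
  candidates: C₊=(6.9870,9.0000) cross=76.438; C₋=(0.3926,-6.1108) cross=-76.438
  mode + wants cross > 0 → take C=(6.9870,9.0000) (cross=76.438)
ex = (C−B)/|BC| = (0.8485,0.5291); ey = (-0.5291,0.8485)
P = B + -0.71·ex + 0.74·ey = (-2.4924,3.9610)

-2.49 3.96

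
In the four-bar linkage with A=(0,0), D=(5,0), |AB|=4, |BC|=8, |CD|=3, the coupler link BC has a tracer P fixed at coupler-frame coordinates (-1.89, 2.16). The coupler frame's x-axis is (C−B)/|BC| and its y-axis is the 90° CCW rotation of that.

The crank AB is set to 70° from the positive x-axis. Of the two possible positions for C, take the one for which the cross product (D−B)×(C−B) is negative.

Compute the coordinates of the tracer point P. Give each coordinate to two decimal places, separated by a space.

2.11 6.53

A=(0,0), D=(5.00,0)
B = A + 4.00·(cos70°, sin70°) = (1.3681, 3.7588)
|BD| = 5.2268
circle(B,8.00) ∩ circle(D,3.00): a=7.8748, h=1.4100
  candidates: C₊=(7.8540,-0.9245) cross=7.370; C₋=(5.8260,-2.8840) cross=-7.370
  mode - wants cross < 0 → take C=(5.8260,-2.8840) (cross=-7.370)
ex = (C−B)/|BC| = (0.5572,-0.8304); ey = (0.8304,0.5572)
P = B + -1.89·ex + 2.16·ey = (2.1085,6.5318)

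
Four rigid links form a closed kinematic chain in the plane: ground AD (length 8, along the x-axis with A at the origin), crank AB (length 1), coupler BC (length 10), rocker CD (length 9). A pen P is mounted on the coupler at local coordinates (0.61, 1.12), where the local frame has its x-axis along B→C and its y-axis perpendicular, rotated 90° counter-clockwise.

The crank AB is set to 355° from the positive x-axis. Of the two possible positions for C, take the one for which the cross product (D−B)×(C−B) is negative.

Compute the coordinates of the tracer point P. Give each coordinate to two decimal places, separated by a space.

2.27 -0.06

A=(0,0), D=(8.00,0)
B = A + 1.00·(cos355°, sin355°) = (0.9962, -0.0872)
|BD| = 7.0043
circle(B,10.00) ∩ circle(D,9.00): a=4.8585, h=8.7404
  candidates: C₊=(5.7455,8.7131) cross=61.221; C₋=(5.9631,-8.7665) cross=-61.221
  mode - wants cross < 0 → take C=(5.9631,-8.7665) (cross=-61.221)
ex = (C−B)/|BC| = (0.4967,-0.8679); ey = (0.8679,0.4967)
P = B + 0.61·ex + 1.12·ey = (2.2713,-0.0603)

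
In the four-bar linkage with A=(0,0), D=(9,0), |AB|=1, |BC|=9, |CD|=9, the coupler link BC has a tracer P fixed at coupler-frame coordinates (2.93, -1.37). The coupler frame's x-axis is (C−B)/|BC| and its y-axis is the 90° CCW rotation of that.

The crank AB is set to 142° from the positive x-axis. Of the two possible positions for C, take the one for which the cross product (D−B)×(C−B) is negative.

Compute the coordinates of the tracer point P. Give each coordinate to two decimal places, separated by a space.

A=(0,0), D=(9.00,0)
B = A + 1.00·(cos142°, sin142°) = (-0.7880, 0.6157)
|BD| = 9.8074
circle(B,9.00) ∩ circle(D,9.00): a=4.9037, h=7.5468
  candidates: C₊=(4.5797,7.8397) cross=74.014; C₋=(3.6322,-7.2241) cross=-74.014
  mode - wants cross < 0 → take C=(3.6322,-7.2241) (cross=-74.014)
ex = (C−B)/|BC| = (0.4911,-0.8711); ey = (0.8711,0.4911)
P = B + 2.93·ex + -1.37·ey = (-0.5424,-2.6095)

-0.54 -2.61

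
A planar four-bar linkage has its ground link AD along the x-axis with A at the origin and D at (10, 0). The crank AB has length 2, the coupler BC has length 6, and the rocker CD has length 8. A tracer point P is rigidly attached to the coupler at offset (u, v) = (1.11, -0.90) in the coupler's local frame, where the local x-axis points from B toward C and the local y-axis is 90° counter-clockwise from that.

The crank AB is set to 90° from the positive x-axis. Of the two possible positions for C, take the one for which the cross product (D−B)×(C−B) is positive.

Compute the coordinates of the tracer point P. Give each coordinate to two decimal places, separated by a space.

1.43 2.03

A=(0,0), D=(10.00,0)
B = A + 2.00·(cos90°, sin90°) = (0.0000, 2.0000)
|BD| = 10.1980
circle(B,6.00) ∩ circle(D,8.00): a=3.7262, h=4.7027
  candidates: C₊=(4.5761,5.8806) cross=47.958; C₋=(2.7316,-3.3421) cross=-47.958
  mode + wants cross > 0 → take C=(4.5761,5.8806) (cross=47.958)
ex = (C−B)/|BC| = (0.7627,0.6468); ey = (-0.6468,0.7627)
P = B + 1.11·ex + -0.90·ey = (1.4287,2.0315)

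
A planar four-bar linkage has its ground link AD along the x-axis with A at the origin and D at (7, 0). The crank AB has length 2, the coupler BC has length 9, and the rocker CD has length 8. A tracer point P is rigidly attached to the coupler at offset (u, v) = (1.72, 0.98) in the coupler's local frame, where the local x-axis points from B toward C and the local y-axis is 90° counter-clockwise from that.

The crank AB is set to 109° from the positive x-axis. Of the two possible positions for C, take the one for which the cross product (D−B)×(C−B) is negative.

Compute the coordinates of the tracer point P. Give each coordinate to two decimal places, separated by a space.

A=(0,0), D=(7.00,0)
B = A + 2.00·(cos109°, sin109°) = (-0.6511, 1.8910)
|BD| = 7.8814
circle(B,9.00) ∩ circle(D,8.00): a=5.0192, h=7.4705
  candidates: C₊=(6.0139,7.9390) cross=58.877; C₋=(2.4290,-6.5655) cross=-58.877
  mode - wants cross < 0 → take C=(2.4290,-6.5655) (cross=-58.877)
ex = (C−B)/|BC| = (0.3422,-0.9396); ey = (0.9396,0.3422)
P = B + 1.72·ex + 0.98·ey = (0.8583,0.6103)

0.86 0.61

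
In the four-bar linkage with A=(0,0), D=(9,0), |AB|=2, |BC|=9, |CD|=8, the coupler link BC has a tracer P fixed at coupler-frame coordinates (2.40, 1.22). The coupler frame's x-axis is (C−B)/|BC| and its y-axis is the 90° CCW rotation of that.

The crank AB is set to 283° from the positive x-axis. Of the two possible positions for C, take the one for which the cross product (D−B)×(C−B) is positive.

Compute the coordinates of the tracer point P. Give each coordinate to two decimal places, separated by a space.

A=(0,0), D=(9.00,0)
B = A + 2.00·(cos283°, sin283°) = (0.4499, -1.9487)
|BD| = 8.7694
circle(B,9.00) ∩ circle(D,8.00): a=5.3540, h=7.2343
  candidates: C₊=(4.0624,6.2944) cross=63.440; C₋=(7.2776,-7.8124) cross=-63.440
  mode + wants cross > 0 → take C=(4.0624,6.2944) (cross=63.440)
ex = (C−B)/|BC| = (0.4014,0.9159); ey = (-0.9159,0.4014)
P = B + 2.40·ex + 1.22·ey = (0.2958,0.7391)

0.30 0.74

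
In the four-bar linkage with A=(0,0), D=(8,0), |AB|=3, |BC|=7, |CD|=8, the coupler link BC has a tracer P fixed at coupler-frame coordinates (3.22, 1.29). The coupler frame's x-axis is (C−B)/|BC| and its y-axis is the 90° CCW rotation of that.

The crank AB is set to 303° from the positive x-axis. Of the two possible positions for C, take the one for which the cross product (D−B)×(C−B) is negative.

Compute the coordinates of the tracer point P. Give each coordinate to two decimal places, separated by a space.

4.72 -4.10

A=(0,0), D=(8.00,0)
B = A + 3.00·(cos303°, sin303°) = (1.6339, -2.5160)
|BD| = 6.8452
circle(B,7.00) ∩ circle(D,8.00): a=2.3270, h=6.6019
  candidates: C₊=(1.3714,4.4791) cross=45.192; C₋=(6.2246,-7.8005) cross=-45.192
  mode - wants cross < 0 → take C=(6.2246,-7.8005) (cross=-45.192)
ex = (C−B)/|BC| = (0.6558,-0.7549); ey = (0.7549,0.6558)
P = B + 3.22·ex + 1.29·ey = (4.7195,-4.1009)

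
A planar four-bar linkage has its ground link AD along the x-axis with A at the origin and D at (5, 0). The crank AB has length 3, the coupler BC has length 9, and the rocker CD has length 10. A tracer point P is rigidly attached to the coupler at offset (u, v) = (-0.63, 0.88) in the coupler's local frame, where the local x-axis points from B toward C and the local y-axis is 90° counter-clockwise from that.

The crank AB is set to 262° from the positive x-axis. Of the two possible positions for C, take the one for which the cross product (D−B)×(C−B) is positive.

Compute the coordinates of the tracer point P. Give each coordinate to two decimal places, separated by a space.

-1.05 -3.85

A=(0,0), D=(5.00,0)
B = A + 3.00·(cos262°, sin262°) = (-0.4175, -2.9708)
|BD| = 6.1786
circle(B,9.00) ∩ circle(D,10.00): a=1.5517, h=8.8652
  candidates: C₊=(-3.3195,5.5485) cross=54.775; C₋=(5.2057,-9.9979) cross=-54.775
  mode + wants cross > 0 → take C=(-3.3195,5.5485) (cross=54.775)
ex = (C−B)/|BC| = (-0.3224,0.9466); ey = (-0.9466,-0.3224)
P = B + -0.63·ex + 0.88·ey = (-1.0474,-3.8509)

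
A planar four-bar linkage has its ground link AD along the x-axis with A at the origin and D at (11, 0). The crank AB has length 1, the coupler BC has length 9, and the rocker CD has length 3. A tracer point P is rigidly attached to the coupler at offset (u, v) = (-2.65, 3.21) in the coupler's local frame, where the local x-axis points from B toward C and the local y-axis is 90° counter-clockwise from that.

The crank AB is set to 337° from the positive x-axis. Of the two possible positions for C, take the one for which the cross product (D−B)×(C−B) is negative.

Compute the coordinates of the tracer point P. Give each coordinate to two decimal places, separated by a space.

A=(0,0), D=(11.00,0)
B = A + 1.00·(cos337°, sin337°) = (0.9205, -0.3907)
|BD| = 10.0871
circle(B,9.00) ∩ circle(D,3.00): a=8.6125, h=2.6126
  candidates: C₊=(9.4253,2.5535) cross=26.353; C₋=(9.6277,-2.6677) cross=-26.353
  mode - wants cross < 0 → take C=(9.6277,-2.6677) (cross=-26.353)
ex = (C−B)/|BC| = (0.9675,-0.2530); ey = (0.2530,0.9675)
P = B + -2.65·ex + 3.21·ey = (-0.8312,3.3853)

-0.83 3.39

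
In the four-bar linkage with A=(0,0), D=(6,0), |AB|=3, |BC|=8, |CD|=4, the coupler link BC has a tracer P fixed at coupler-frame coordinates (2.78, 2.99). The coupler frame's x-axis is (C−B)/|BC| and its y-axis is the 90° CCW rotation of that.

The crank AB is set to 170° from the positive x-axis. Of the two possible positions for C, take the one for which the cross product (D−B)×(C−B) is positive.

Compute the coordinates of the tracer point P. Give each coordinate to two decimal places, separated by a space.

A=(0,0), D=(6.00,0)
B = A + 3.00·(cos170°, sin170°) = (-2.9544, 0.5209)
|BD| = 8.9696
circle(B,8.00) ∩ circle(D,4.00): a=7.1605, h=3.5675
  candidates: C₊=(4.4012,3.6666) cross=31.999; C₋=(3.9868,-3.4564) cross=-31.999
  mode + wants cross > 0 → take C=(4.4012,3.6666) (cross=31.999)
ex = (C−B)/|BC| = (0.9195,0.3932); ey = (-0.3932,0.9195)
P = B + 2.78·ex + 2.99·ey = (-1.5740,4.3632)

-1.57 4.36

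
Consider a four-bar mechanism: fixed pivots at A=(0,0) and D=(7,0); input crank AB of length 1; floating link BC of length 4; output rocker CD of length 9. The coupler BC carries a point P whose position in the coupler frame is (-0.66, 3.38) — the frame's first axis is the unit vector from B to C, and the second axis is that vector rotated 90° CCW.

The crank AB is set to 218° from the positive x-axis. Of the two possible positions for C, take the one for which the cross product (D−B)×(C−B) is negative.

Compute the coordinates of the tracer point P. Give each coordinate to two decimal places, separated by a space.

A=(0,0), D=(7.00,0)
B = A + 1.00·(cos218°, sin218°) = (-0.7880, -0.6157)
|BD| = 7.8123
circle(B,4.00) ∩ circle(D,9.00): a=-0.2539, h=3.9919
  candidates: C₊=(-1.3558,3.3438) cross=31.186; C₋=(-0.7266,-4.6152) cross=-31.186
  mode - wants cross < 0 → take C=(-0.7266,-4.6152) (cross=-31.186)
ex = (C−B)/|BC| = (0.0154,-0.9999); ey = (0.9999,0.0154)
P = B + -0.66·ex + 3.38·ey = (2.5815,0.0962)

2.58 0.10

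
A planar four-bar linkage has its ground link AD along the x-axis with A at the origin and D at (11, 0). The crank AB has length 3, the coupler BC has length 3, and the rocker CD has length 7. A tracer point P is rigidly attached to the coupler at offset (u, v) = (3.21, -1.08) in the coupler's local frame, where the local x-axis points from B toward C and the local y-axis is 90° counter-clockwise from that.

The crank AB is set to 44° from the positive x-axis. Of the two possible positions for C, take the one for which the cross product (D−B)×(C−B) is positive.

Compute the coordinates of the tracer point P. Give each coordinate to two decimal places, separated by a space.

5.52 2.49

A=(0,0), D=(11.00,0)
B = A + 3.00·(cos44°, sin44°) = (2.1580, 2.0840)
|BD| = 9.0842
circle(B,3.00) ∩ circle(D,7.00): a=2.3405, h=1.8767
  candidates: C₊=(4.8666,3.3737) cross=17.048; C₋=(4.0056,-0.2796) cross=-17.048
  mode + wants cross > 0 → take C=(4.8666,3.3737) (cross=17.048)
ex = (C−B)/|BC| = (0.9029,0.4299); ey = (-0.4299,0.9029)
P = B + 3.21·ex + -1.08·ey = (5.5205,2.4889)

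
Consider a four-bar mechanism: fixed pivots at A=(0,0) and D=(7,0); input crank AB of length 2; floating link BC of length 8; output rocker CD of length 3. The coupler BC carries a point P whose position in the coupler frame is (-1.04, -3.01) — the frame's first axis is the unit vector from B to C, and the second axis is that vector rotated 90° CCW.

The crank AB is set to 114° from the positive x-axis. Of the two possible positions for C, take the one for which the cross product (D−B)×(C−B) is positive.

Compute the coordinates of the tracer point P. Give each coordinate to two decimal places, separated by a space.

-1.40 -1.30

A=(0,0), D=(7.00,0)
B = A + 2.00·(cos114°, sin114°) = (-0.8135, 1.8271)
|BD| = 8.0243
circle(B,8.00) ∩ circle(D,3.00): a=7.4392, h=2.9424
  candidates: C₊=(7.1003,2.9983) cross=23.611; C₋=(5.7604,-2.7319) cross=-23.611
  mode + wants cross > 0 → take C=(7.1003,2.9983) (cross=23.611)
ex = (C−B)/|BC| = (0.9892,0.1464); ey = (-0.1464,0.9892)
P = B + -1.04·ex + -3.01·ey = (-1.4016,-1.3027)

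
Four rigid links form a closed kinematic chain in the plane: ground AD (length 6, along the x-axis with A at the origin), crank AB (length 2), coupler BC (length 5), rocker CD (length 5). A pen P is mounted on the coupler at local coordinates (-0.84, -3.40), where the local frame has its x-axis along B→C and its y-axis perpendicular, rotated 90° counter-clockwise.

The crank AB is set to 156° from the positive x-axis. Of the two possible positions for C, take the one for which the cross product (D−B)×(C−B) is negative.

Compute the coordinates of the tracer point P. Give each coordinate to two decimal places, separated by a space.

A=(0,0), D=(6.00,0)
B = A + 2.00·(cos156°, sin156°) = (-1.8271, 0.8135)
|BD| = 7.8692
circle(B,5.00) ∩ circle(D,5.00): a=3.9346, h=3.0852
  candidates: C₊=(2.4054,3.4755) cross=24.279; C₋=(1.7675,-2.6620) cross=-24.279
  mode - wants cross < 0 → take C=(1.7675,-2.6620) (cross=-24.279)
ex = (C−B)/|BC| = (0.7189,-0.6951); ey = (0.6951,0.7189)
P = B + -0.84·ex + -3.40·ey = (-4.7943,-1.0470)

-4.79 -1.05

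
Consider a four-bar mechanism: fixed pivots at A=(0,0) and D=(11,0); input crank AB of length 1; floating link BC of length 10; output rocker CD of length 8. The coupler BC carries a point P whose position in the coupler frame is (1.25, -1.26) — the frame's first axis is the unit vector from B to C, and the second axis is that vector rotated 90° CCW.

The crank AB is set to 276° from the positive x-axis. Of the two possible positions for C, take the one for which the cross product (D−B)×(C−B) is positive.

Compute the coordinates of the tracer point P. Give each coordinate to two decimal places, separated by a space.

1.87 -0.85

A=(0,0), D=(11.00,0)
B = A + 1.00·(cos276°, sin276°) = (0.1045, -0.9945)
|BD| = 10.9408
circle(B,10.00) ∩ circle(D,8.00): a=7.1156, h=7.0262
  candidates: C₊=(6.5520,6.6494) cross=76.873; C₋=(7.8294,-7.3449) cross=-76.873
  mode + wants cross > 0 → take C=(6.5520,6.6494) (cross=76.873)
ex = (C−B)/|BC| = (0.6447,0.7644); ey = (-0.7644,0.6447)
P = B + 1.25·ex + -1.26·ey = (1.8736,-0.8514)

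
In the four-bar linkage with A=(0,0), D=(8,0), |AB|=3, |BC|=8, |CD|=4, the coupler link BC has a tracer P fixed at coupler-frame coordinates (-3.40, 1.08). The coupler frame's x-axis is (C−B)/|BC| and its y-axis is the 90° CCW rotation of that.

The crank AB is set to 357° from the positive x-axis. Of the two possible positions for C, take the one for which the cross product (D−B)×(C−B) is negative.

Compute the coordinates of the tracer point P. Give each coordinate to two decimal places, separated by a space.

A=(0,0), D=(8.00,0)
B = A + 3.00·(cos357°, sin357°) = (2.9959, -0.1570)
|BD| = 5.0066
circle(B,8.00) ∩ circle(D,4.00): a=7.2970, h=3.2793
  candidates: C₊=(10.1864,3.3495) cross=16.418; C₋=(10.3921,-3.2059) cross=-16.418
  mode - wants cross < 0 → take C=(10.3921,-3.2059) (cross=-16.418)
ex = (C−B)/|BC| = (0.9245,-0.3811); ey = (0.3811,0.9245)
P = B + -3.40·ex + 1.08·ey = (0.2641,2.1373)

0.26 2.14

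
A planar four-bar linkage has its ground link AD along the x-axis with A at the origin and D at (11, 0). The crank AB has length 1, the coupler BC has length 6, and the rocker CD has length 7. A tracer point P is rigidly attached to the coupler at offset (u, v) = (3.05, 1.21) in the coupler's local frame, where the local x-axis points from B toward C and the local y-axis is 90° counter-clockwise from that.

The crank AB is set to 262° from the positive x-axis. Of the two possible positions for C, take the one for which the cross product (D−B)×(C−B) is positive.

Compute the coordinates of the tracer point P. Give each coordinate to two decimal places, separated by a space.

1.50 1.85

A=(0,0), D=(11.00,0)
B = A + 1.00·(cos262°, sin262°) = (-0.1392, -0.9903)
|BD| = 11.1831
circle(B,6.00) ∩ circle(D,7.00): a=5.0103, h=3.3010
  candidates: C₊=(4.5592,2.7414) cross=36.916; C₋=(5.1438,-3.8347) cross=-36.916
  mode + wants cross > 0 → take C=(4.5592,2.7414) (cross=36.916)
ex = (C−B)/|BC| = (0.7831,0.6220); ey = (-0.6220,0.7831)
P = B + 3.05·ex + 1.21·ey = (1.4966,1.8542)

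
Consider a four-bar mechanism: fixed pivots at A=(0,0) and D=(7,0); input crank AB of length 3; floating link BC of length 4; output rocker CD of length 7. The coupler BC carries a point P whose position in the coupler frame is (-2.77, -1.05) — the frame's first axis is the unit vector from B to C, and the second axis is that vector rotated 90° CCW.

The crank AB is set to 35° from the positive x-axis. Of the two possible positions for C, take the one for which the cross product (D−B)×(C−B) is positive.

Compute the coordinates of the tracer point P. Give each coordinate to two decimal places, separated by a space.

3.18 -1.15

A=(0,0), D=(7.00,0)
B = A + 3.00·(cos35°, sin35°) = (2.4575, 1.7207)
|BD| = 4.8575
circle(B,4.00) ∩ circle(D,7.00): a=-0.9680, h=3.8811
  candidates: C₊=(2.9270,5.6931) cross=18.853; C₋=(0.1774,-1.5658) cross=-18.853
  mode + wants cross > 0 → take C=(2.9270,5.6931) (cross=18.853)
ex = (C−B)/|BC| = (0.1174,0.9931); ey = (-0.9931,0.1174)
P = B + -2.77·ex + -1.05·ey = (3.1750,-1.1534)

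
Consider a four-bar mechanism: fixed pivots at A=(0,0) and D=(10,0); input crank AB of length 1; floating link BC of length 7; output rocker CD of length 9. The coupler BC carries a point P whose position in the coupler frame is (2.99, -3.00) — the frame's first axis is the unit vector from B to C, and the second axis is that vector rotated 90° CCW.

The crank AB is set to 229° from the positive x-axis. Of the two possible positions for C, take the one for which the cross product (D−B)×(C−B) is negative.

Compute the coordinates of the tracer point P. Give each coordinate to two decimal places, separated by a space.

-1.23 -4.95

A=(0,0), D=(10.00,0)
B = A + 1.00·(cos229°, sin229°) = (-0.6561, -0.7547)
|BD| = 10.6828
circle(B,7.00) ∩ circle(D,9.00): a=3.8436, h=5.8503
  candidates: C₊=(2.7647,5.3526) cross=62.498; C₋=(3.5913,-6.3189) cross=-62.498
  mode - wants cross < 0 → take C=(3.5913,-6.3189) (cross=-62.498)
ex = (C−B)/|BC| = (0.6068,-0.7949); ey = (0.7949,0.6068)
P = B + 2.99·ex + -3.00·ey = (-1.2265,-4.9517)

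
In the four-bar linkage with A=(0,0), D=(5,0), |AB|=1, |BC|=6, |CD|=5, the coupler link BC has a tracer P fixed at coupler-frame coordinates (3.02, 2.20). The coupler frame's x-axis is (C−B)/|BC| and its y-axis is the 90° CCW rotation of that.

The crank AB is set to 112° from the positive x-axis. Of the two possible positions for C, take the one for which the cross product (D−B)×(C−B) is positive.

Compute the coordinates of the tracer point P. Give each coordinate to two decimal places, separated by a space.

A=(0,0), D=(5.00,0)
B = A + 1.00·(cos112°, sin112°) = (-0.3746, 0.9272)
|BD| = 5.4540
circle(B,6.00) ∩ circle(D,5.00): a=3.7354, h=4.6954
  candidates: C₊=(4.1047,4.9192) cross=25.609; C₋=(2.5082,-4.3349) cross=-25.609
  mode + wants cross > 0 → take C=(4.1047,4.9192) (cross=25.609)
ex = (C−B)/|BC| = (0.7465,0.6653); ey = (-0.6653,0.7465)
P = B + 3.02·ex + 2.20·ey = (0.4162,4.5789)

0.42 4.58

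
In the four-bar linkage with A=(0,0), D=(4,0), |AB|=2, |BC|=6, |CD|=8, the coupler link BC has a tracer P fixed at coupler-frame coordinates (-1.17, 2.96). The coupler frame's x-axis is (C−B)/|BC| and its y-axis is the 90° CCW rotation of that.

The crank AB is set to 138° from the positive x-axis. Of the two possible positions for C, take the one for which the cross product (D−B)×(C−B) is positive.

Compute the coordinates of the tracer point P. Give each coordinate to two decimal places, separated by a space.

A=(0,0), D=(4.00,0)
B = A + 2.00·(cos138°, sin138°) = (-1.4863, 1.3383)
|BD| = 5.6472
circle(B,6.00) ∩ circle(D,8.00): a=0.3444, h=5.9901
  candidates: C₊=(0.2679,7.0761) cross=33.827; C₋=(-2.5712,-4.5628) cross=-33.827
  mode + wants cross > 0 → take C=(0.2679,7.0761) (cross=33.827)
ex = (C−B)/|BC| = (0.2924,0.9563); ey = (-0.9563,0.2924)
P = B + -1.17·ex + 2.96·ey = (-4.6590,1.0848)

-4.66 1.08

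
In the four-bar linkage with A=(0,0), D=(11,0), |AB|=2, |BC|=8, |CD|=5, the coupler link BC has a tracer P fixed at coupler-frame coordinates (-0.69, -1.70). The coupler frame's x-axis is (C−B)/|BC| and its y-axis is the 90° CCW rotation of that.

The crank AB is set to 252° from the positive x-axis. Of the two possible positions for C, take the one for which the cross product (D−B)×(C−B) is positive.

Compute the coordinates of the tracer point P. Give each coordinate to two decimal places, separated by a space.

-0.40 -3.72

A=(0,0), D=(11.00,0)
B = A + 2.00·(cos252°, sin252°) = (-0.6180, -1.9021)
|BD| = 11.7727
circle(B,8.00) ∩ circle(D,5.00): a=7.5427, h=2.6659
  candidates: C₊=(6.3949,1.9475) cross=31.385; C₋=(7.2563,-3.3144) cross=-31.385
  mode + wants cross > 0 → take C=(6.3949,1.9475) (cross=31.385)
ex = (C−B)/|BC| = (0.8766,0.4812); ey = (-0.4812,0.8766)
P = B + -0.69·ex + -1.70·ey = (-0.4049,-3.7244)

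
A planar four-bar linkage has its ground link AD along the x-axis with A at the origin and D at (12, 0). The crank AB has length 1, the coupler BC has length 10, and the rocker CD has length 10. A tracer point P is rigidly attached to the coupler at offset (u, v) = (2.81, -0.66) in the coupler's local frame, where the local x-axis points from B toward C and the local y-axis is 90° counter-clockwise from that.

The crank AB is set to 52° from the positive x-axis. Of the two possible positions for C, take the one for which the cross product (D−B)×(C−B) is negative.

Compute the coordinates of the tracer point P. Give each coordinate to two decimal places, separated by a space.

A=(0,0), D=(12.00,0)
B = A + 1.00·(cos52°, sin52°) = (0.6157, 0.7880)
|BD| = 11.4116
circle(B,10.00) ∩ circle(D,10.00): a=5.7058, h=8.2124
  candidates: C₊=(6.8749,8.5868) cross=93.717; C₋=(5.7407,-7.7988) cross=-93.717
  mode - wants cross < 0 → take C=(5.7407,-7.7988) (cross=-93.717)
ex = (C−B)/|BC| = (0.5125,-0.8587); ey = (0.8587,0.5125)
P = B + 2.81·ex + -0.66·ey = (1.4891,-1.9631)

1.49 -1.96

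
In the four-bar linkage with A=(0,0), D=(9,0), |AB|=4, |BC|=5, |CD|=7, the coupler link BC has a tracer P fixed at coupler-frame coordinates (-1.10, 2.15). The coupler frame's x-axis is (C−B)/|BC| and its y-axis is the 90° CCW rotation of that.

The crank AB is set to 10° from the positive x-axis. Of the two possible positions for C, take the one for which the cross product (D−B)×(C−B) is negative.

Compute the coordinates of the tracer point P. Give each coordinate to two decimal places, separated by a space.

6.18 1.58

A=(0,0), D=(9.00,0)
B = A + 4.00·(cos10°, sin10°) = (3.9392, 0.6946)
|BD| = 5.1082
circle(B,5.00) ∩ circle(D,7.00): a=0.2049, h=4.9958
  candidates: C₊=(4.8216,5.6161) cross=25.520; C₋=(3.4630,-4.2827) cross=-25.520
  mode - wants cross < 0 → take C=(3.4630,-4.2827) (cross=-25.520)
ex = (C−B)/|BC| = (-0.0953,-0.9955); ey = (0.9955,-0.0953)
P = B + -1.10·ex + 2.15·ey = (6.1842,1.5848)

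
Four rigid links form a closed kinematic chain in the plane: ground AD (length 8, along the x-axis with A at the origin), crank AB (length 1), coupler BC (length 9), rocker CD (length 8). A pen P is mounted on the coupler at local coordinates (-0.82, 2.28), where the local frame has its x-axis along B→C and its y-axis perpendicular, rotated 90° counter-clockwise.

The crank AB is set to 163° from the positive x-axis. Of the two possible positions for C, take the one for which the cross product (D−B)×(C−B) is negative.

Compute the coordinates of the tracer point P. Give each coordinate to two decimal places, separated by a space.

A=(0,0), D=(8.00,0)
B = A + 1.00·(cos163°, sin163°) = (-0.9563, 0.2924)
|BD| = 8.9611
circle(B,9.00) ∩ circle(D,8.00): a=5.4291, h=7.1781
  candidates: C₊=(4.7041,7.2895) cross=64.323; C₋=(4.2357,-7.0590) cross=-64.323
  mode - wants cross < 0 → take C=(4.2357,-7.0590) (cross=-64.323)
ex = (C−B)/|BC| = (0.5769,-0.8168); ey = (0.8168,0.5769)
P = B + -0.82·ex + 2.28·ey = (0.4330,2.2775)

0.43 2.28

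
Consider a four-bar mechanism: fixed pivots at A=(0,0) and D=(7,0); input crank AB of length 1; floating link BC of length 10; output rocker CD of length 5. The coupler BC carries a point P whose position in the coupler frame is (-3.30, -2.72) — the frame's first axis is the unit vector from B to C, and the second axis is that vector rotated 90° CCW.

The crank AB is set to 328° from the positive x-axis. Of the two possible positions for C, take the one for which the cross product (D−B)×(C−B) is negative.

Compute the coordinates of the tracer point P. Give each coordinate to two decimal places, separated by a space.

-3.15 -2.05

A=(0,0), D=(7.00,0)
B = A + 1.00·(cos328°, sin328°) = (0.8480, -0.5299)
|BD| = 6.1747
circle(B,10.00) ∩ circle(D,5.00): a=9.1605, h=4.0106
  candidates: C₊=(9.6306,4.2521) cross=24.765; C₋=(10.3189,-3.7396) cross=-24.765
  mode - wants cross < 0 → take C=(10.3189,-3.7396) (cross=-24.765)
ex = (C−B)/|BC| = (0.9471,-0.3210); ey = (0.3210,0.9471)
P = B + -3.30·ex + -2.72·ey = (-3.1504,-2.0468)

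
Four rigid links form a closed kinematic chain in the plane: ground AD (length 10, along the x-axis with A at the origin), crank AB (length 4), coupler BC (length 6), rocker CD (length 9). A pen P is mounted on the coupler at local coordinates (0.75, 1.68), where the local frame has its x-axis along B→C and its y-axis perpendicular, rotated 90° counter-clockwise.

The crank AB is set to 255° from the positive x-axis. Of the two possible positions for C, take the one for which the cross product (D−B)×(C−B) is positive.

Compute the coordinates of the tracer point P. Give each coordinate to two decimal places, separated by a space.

-2.32 -2.55

A=(0,0), D=(10.00,0)
B = A + 4.00·(cos255°, sin255°) = (-1.0353, -3.8637)
|BD| = 11.6921
circle(B,6.00) ∩ circle(D,9.00): a=3.9217, h=4.5410
  candidates: C₊=(1.1655,1.7181) cross=53.094; C₋=(4.1667,-6.8536) cross=-53.094
  mode + wants cross > 0 → take C=(1.1655,1.7181) (cross=53.094)
ex = (C−B)/|BC| = (0.3668,0.9303); ey = (-0.9303,0.3668)
P = B + 0.75·ex + 1.68·ey = (-2.3231,-2.5498)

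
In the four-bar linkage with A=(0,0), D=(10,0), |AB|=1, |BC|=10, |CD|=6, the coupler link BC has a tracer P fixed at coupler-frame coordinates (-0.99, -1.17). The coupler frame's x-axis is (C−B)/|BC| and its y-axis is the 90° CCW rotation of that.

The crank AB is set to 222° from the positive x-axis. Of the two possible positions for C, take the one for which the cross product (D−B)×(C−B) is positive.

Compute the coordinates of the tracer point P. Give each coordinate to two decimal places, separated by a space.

A=(0,0), D=(10.00,0)
B = A + 1.00·(cos222°, sin222°) = (-0.7431, -0.6691)
|BD| = 10.7640
circle(B,10.00) ∩ circle(D,6.00): a=8.3549, h=5.4951
  candidates: C₊=(7.2540,5.3347) cross=59.149; C₋=(7.9372,-5.6342) cross=-59.149
  mode + wants cross > 0 → take C=(7.2540,5.3347) (cross=59.149)
ex = (C−B)/|BC| = (0.7997,0.6004); ey = (-0.6004,0.7997)
P = B + -0.99·ex + -1.17·ey = (-0.8324,-2.1992)

-0.83 -2.20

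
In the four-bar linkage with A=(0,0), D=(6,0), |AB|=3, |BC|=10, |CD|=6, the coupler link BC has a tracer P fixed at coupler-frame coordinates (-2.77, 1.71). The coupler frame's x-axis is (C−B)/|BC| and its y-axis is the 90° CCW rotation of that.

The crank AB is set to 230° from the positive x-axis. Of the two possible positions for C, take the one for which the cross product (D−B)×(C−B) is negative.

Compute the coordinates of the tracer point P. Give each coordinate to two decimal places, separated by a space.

A=(0,0), D=(6.00,0)
B = A + 3.00·(cos230°, sin230°) = (-1.9284, -2.2981)
|BD| = 8.2547
circle(B,10.00) ∩ circle(D,6.00): a=8.0039, h=5.9948
  candidates: C₊=(4.0902,5.6879) cross=49.485; C₋=(7.4281,-5.8276) cross=-49.485
  mode - wants cross < 0 → take C=(7.4281,-5.8276) (cross=-49.485)
ex = (C−B)/|BC| = (0.9356,-0.3529); ey = (0.3529,0.9356)
P = B + -2.77·ex + 1.71·ey = (-3.9166,0.2795)

-3.92 0.28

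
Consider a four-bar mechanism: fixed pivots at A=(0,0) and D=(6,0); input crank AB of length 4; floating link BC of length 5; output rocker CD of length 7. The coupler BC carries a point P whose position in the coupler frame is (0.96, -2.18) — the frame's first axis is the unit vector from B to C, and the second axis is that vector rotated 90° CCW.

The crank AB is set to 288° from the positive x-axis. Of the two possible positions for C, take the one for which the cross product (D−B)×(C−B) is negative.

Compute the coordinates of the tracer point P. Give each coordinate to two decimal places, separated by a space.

0.61 -6.10

A=(0,0), D=(6.00,0)
B = A + 4.00·(cos288°, sin288°) = (1.2361, -3.8042)
|BD| = 6.0965
circle(B,5.00) ∩ circle(D,7.00): a=1.0799, h=4.8820
  candidates: C₊=(-0.9664,0.6845) cross=29.763; C₋=(5.1263,-6.9453) cross=-29.763
  mode - wants cross < 0 → take C=(5.1263,-6.9453) (cross=-29.763)
ex = (C−B)/|BC| = (0.7780,-0.6282); ey = (0.6282,0.7780)
P = B + 0.96·ex + -2.18·ey = (0.6135,-6.1034)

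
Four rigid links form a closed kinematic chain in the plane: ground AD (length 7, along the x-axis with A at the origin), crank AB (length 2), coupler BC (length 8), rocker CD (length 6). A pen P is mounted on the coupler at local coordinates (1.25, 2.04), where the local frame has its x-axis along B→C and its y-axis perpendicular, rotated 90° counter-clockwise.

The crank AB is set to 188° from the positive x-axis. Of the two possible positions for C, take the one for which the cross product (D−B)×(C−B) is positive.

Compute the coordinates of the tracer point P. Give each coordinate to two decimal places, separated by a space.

A=(0,0), D=(7.00,0)
B = A + 2.00·(cos188°, sin188°) = (-1.9805, -0.2783)
|BD| = 8.9848
circle(B,8.00) ∩ circle(D,6.00): a=6.0506, h=5.2336
  candidates: C₊=(3.9050,5.1402) cross=47.023; C₋=(4.2293,-5.3220) cross=-47.023
  mode + wants cross > 0 → take C=(3.9050,5.1402) (cross=47.023)
ex = (C−B)/|BC| = (0.7357,0.6773); ey = (-0.6773,0.7357)
P = B + 1.25·ex + 2.04·ey = (-2.4426,2.0691)

-2.44 2.07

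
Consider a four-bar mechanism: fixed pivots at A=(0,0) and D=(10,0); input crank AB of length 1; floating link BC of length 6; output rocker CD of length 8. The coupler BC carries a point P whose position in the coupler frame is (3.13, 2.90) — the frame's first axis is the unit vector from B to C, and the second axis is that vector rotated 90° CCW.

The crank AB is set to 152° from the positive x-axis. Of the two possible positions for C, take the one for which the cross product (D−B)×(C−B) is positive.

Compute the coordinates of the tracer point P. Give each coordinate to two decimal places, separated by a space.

A=(0,0), D=(10.00,0)
B = A + 1.00·(cos152°, sin152°) = (-0.8829, 0.4695)
|BD| = 10.8931
circle(B,6.00) ∩ circle(D,8.00): a=4.1613, h=4.3224
  candidates: C₊=(3.4608,4.6085) cross=47.085; C₋=(3.0882,-4.0283) cross=-47.085
  mode + wants cross > 0 → take C=(3.4608,4.6085) (cross=47.085)
ex = (C−B)/|BC| = (0.7240,0.6898); ey = (-0.6898,0.7240)
P = B + 3.13·ex + 2.90·ey = (-0.6175,4.7282)

-0.62 4.73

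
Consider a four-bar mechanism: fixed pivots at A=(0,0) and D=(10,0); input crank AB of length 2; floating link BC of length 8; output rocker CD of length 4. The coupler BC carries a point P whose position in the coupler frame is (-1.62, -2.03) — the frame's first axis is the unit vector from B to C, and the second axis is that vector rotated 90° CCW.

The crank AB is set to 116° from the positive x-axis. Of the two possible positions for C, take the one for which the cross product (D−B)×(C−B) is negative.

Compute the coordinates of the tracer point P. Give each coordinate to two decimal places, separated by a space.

A=(0,0), D=(10.00,0)
B = A + 2.00·(cos116°, sin116°) = (-0.8767, 1.7976)
|BD| = 11.0243
circle(B,8.00) ∩ circle(D,4.00): a=7.6892, h=2.2084
  candidates: C₊=(7.0696,2.7226) cross=24.346; C₋=(6.3494,-1.6350) cross=-24.346
  mode - wants cross < 0 → take C=(6.3494,-1.6350) (cross=-24.346)
ex = (C−B)/|BC| = (0.9033,-0.4291); ey = (0.4291,0.9033)
P = B + -1.62·ex + -2.03·ey = (-3.2111,0.6590)

-3.21 0.66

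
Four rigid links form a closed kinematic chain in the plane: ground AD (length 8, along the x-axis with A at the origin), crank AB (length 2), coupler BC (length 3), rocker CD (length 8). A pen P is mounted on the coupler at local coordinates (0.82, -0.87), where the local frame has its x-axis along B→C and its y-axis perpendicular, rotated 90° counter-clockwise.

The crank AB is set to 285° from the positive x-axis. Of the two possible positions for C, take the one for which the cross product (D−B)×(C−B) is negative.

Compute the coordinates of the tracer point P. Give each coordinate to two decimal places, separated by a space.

A=(0,0), D=(8.00,0)
B = A + 2.00·(cos285°, sin285°) = (0.5176, -1.9319)
|BD| = 7.7277
circle(B,3.00) ∩ circle(D,8.00): a=0.3053, h=2.9844
  candidates: C₊=(0.0671,1.0341) cross=23.063; C₋=(1.5593,-4.7452) cross=-23.063
  mode - wants cross < 0 → take C=(1.5593,-4.7452) (cross=-23.063)
ex = (C−B)/|BC| = (0.3472,-0.9378); ey = (0.9378,0.3472)
P = B + 0.82·ex + -0.87·ey = (-0.0135,-3.0029)

-0.01 -3.00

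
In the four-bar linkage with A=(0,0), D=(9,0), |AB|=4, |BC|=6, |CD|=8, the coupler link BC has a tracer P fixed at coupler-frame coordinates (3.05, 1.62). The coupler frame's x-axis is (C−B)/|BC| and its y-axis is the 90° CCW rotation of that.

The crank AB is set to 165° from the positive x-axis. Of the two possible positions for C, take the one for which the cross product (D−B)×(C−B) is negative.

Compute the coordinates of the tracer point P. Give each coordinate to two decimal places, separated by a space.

-0.42 0.84

A=(0,0), D=(9.00,0)
B = A + 4.00·(cos165°, sin165°) = (-3.8637, 1.0353)
|BD| = 12.9053
circle(B,6.00) ∩ circle(D,8.00): a=5.3678, h=2.6808
  candidates: C₊=(1.7019,3.2768) cross=34.596; C₋=(1.2718,-2.0675) cross=-34.596
  mode - wants cross < 0 → take C=(1.2718,-2.0675) (cross=-34.596)
ex = (C−B)/|BC| = (0.8559,-0.5171); ey = (0.5171,0.8559)
P = B + 3.05·ex + 1.62·ey = (-0.4154,0.8446)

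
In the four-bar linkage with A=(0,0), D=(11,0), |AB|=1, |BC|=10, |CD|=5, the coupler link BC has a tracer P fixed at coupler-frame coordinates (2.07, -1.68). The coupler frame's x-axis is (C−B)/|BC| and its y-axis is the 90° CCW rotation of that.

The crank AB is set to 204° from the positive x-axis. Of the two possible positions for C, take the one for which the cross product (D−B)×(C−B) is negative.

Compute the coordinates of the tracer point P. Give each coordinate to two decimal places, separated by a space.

0.36 -2.75

A=(0,0), D=(11.00,0)
B = A + 1.00·(cos204°, sin204°) = (-0.9135, -0.4067)
|BD| = 11.9205
circle(B,10.00) ∩ circle(D,5.00): a=9.1061, h=4.1327
  candidates: C₊=(8.0462,4.0343) cross=49.264; C₋=(8.3283,-4.2263) cross=-49.264
  mode - wants cross < 0 → take C=(8.3283,-4.2263) (cross=-49.264)
ex = (C−B)/|BC| = (0.9242,-0.3820); ey = (0.3820,0.9242)
P = B + 2.07·ex + -1.68·ey = (0.3578,-2.7500)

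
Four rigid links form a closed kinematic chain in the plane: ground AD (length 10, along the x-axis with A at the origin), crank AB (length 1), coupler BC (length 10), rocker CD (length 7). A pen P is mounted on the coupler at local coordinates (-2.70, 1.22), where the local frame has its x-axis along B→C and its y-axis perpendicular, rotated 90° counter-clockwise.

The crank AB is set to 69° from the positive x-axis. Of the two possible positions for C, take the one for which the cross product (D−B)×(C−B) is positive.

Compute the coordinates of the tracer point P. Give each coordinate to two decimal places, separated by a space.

A=(0,0), D=(10.00,0)
B = A + 1.00·(cos69°, sin69°) = (0.3584, 0.9336)
|BD| = 9.6867
circle(B,10.00) ∩ circle(D,7.00): a=7.4758, h=6.6417
  candidates: C₊=(8.4395,6.8238) cross=64.336; C₋=(7.1593,-6.3977) cross=-64.336
  mode + wants cross > 0 → take C=(8.4395,6.8238) (cross=64.336)
ex = (C−B)/|BC| = (0.8081,0.5890); ey = (-0.5890,0.8081)
P = B + -2.70·ex + 1.22·ey = (-2.5422,0.3291)

-2.54 0.33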